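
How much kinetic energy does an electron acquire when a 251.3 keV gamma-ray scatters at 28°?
13.6785 keV

By energy conservation: K_e = E_initial - E_final

First find the scattered photon energy:
Initial wavelength: λ = hc/E = 4.9337 pm
Compton shift: Δλ = λ_C(1 - cos(28°)) = 0.2840 pm
Final wavelength: λ' = 4.9337 + 0.2840 = 5.2177 pm
Final photon energy: E' = hc/λ' = 237.6215 keV

Electron kinetic energy:
K_e = E - E' = 251.3000 - 237.6215 = 13.6785 keV

(Intermediate values are shown rounded; full precision is carried through to the final answer.)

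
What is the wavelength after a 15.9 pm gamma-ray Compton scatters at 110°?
19.1562 pm

Using the Compton scattering formula:
λ' = λ + Δλ = λ + λ_C(1 - cos θ)

Given:
- Initial wavelength λ = 15.9 pm
- Scattering angle θ = 110°
- Compton wavelength λ_C ≈ 2.4263 pm

Calculate the shift:
Δλ = 2.4263 × (1 - cos(110°))
Δλ = 2.4263 × 1.3420
Δλ = 3.2562 pm

Final wavelength:
λ' = 15.9 + 3.2562 = 19.1562 pm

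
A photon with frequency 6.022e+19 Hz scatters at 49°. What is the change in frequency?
8.645e+18 Hz (decrease)

Convert frequency to wavelength (c = 299792458 m/s):
λ₀ = c/f₀ = 299792458/6.022e+19 = 4.9782872e-12 m = 4.9783 pm

Calculate Compton shift:
Δλ = λ_C(1 - cos(49°)) = 0.8345 pm

Final wavelength:
λ' = λ₀ + Δλ = 4.9783 + 0.8345 = 5.8128 pm

Final frequency:
f' = c/λ' = 299792458/5.8127947e-12 = 5.1574582e+19 Hz

Frequency shift (decrease):
Δf = f₀ - f' = 6.022e+19 - 5.1574582e+19 = 8.645e+18 Hz

(Intermediate values are shown rounded; full precision is carried through to the final answer.)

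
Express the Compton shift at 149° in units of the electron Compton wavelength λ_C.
1.8572 λ_C

The Compton shift formula is:
Δλ = λ_C(1 - cos θ)

Dividing both sides by λ_C:
Δλ/λ_C = 1 - cos θ

For θ = 149°:
Δλ/λ_C = 1 - cos(149°)
Δλ/λ_C = 1 - -0.8572
Δλ/λ_C = 1.8572

This means the shift is 1.8572 × λ_C = 4.5061 pm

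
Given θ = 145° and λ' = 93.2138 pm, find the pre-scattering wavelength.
88.8000 pm

From λ' = λ + Δλ, we have λ = λ' - Δλ

First calculate the Compton shift:
Δλ = λ_C(1 - cos θ)
Δλ = 2.4263 × (1 - cos(145°))
Δλ = 2.4263 × 1.8192
Δλ = 4.4138 pm

Initial wavelength:
λ = λ' - Δλ
λ = 93.2138 - 4.4138
λ = 88.8000 pm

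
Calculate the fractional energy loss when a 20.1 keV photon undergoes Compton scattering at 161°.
0.0711 (or 7.11%)

Calculate initial and final photon energies:

Initial: E₀ = 20.1 keV → λ₀ = 61.6837 pm
Compton shift: Δλ = 4.7204 pm
Final wavelength: λ' = 66.4041 pm
Final energy: E' = 18.6712 keV

Fractional energy loss:
(E₀ - E')/E₀ = (20.1000 - 18.6712)/20.1000
= 1.4288/20.1000
= 0.0711
= 7.11%

(Intermediate values are shown rounded; full precision is carried through to the final answer.)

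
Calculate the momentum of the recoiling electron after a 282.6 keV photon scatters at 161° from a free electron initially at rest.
2.2109e-22 kg·m/s

The electron is initially at rest, so by conservation of momentum:
p⃗_e = p⃗₀ − p⃗'  (incident photon momentum minus scattered photon momentum)

Photon momentum magnitudes (p = h/λ = E/c):
λ₀ = hc/E₀ = 4.3873 pm → p₀ = h/λ₀ = 1.5103e-22 kg·m/s
Δλ = λ_C(1 − cos 161°) = 4.7204 pm
λ' = 9.1077 pm → p' = h/λ' = 7.2752e-23 kg·m/s

The scattered photon makes angle θ = 161° with the incident direction, so by the law of cosines:
|p⃗_e|² = p₀² + p'² − 2p₀p'cos θ
|p⃗_e|² = (1.5103e-22)² + (7.2752e-23)² − 2·1.5103e-22·7.2752e-23·cos(161°)
|p⃗_e| = 2.2109e-22 kg·m/s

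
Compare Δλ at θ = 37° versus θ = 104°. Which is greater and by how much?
104° produces the larger shift by a factor of 6.168

Calculate both shifts using Δλ = λ_C(1 - cos θ):

For θ₁ = 37°:
Δλ₁ = 2.4263 × (1 - cos(37°))
Δλ₁ = 2.4263 × 0.2014
Δλ₁ = 0.4886 pm

For θ₂ = 104°:
Δλ₂ = 2.4263 × (1 - cos(104°))
Δλ₂ = 2.4263 × 1.2419
Δλ₂ = 3.0133 pm

The 104° angle produces the larger shift.
Ratio: 3.0133/0.4886 = 6.168

(Intermediate values are shown rounded; full precision is carried through to the final answer.)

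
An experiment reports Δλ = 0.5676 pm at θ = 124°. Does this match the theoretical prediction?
No, inconsistent

Calculate the expected shift for θ = 124°:

Δλ_expected = λ_C(1 - cos(124°))
Δλ_expected = 2.4263 × (1 - cos(124°))
Δλ_expected = 2.4263 × 1.5592
Δλ_expected = 3.7831 pm

Given shift: 0.5676 pm
Expected shift: 3.7831 pm
Difference: 3.2154 pm

The values do not match. The given shift corresponds to θ ≈ 40.0°, not 124°.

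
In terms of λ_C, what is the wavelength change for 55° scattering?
0.4264 λ_C

The Compton shift formula is:
Δλ = λ_C(1 - cos θ)

Dividing both sides by λ_C:
Δλ/λ_C = 1 - cos θ

For θ = 55°:
Δλ/λ_C = 1 - cos(55°)
Δλ/λ_C = 1 - 0.5736
Δλ/λ_C = 0.4264

This means the shift is 0.4264 × λ_C = 1.0346 pm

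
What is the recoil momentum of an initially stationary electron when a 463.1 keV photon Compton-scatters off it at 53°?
2.0038e-22 kg·m/s

The electron is initially at rest, so by conservation of momentum:
p⃗_e = p⃗₀ − p⃗'  (incident photon momentum minus scattered photon momentum)

Photon momentum magnitudes (p = h/λ = E/c):
λ₀ = hc/E₀ = 2.6773 pm → p₀ = h/λ₀ = 2.4749e-22 kg·m/s
Δλ = λ_C(1 − cos 53°) = 0.9661 pm
λ' = 3.6434 pm → p' = h/λ' = 1.8187e-22 kg·m/s

The scattered photon makes angle θ = 53° with the incident direction, so by the law of cosines:
|p⃗_e|² = p₀² + p'² − 2p₀p'cos θ
|p⃗_e|² = (2.4749e-22)² + (1.8187e-22)² − 2·2.4749e-22·1.8187e-22·cos(53°)
|p⃗_e| = 2.0038e-22 kg·m/s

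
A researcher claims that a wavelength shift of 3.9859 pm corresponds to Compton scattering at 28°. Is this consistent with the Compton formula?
No, inconsistent

Calculate the expected shift for θ = 28°:

Δλ_expected = λ_C(1 - cos(28°))
Δλ_expected = 2.4263 × (1 - cos(28°))
Δλ_expected = 2.4263 × 0.1171
Δλ_expected = 0.2840 pm

Given shift: 3.9859 pm
Expected shift: 0.2840 pm
Difference: 3.7019 pm

The values do not match. The given shift corresponds to θ ≈ 130.0°, not 28°.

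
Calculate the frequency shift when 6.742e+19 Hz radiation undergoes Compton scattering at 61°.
1.479e+19 Hz (decrease)

Convert frequency to wavelength (c = 299792458 m/s):
λ₀ = c/f₀ = 299792458/6.742e+19 = 4.4466398e-12 m = 4.4466 pm

Calculate Compton shift:
Δλ = λ_C(1 - cos(61°)) = 1.2500 pm

Final wavelength:
λ' = λ₀ + Δλ = 4.4466 + 1.2500 = 5.6967 pm

Final frequency:
f' = c/λ' = 299792458/5.6966515e-12 = 5.2626083e+19 Hz

Frequency shift (decrease):
Δf = f₀ - f' = 6.742e+19 - 5.2626083e+19 = 1.479e+19 Hz

(Intermediate values are shown rounded; full precision is carried through to the final answer.)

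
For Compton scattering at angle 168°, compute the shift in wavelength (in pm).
4.7996 pm

Using the Compton scattering formula:
Δλ = λ_C(1 - cos θ)

where λ_C = h/(m_e·c) ≈ 2.4263 pm is the Compton wavelength of an electron.

For θ = 168°:
cos(168°) = -0.9781
1 - cos(168°) = 1.9781

Δλ = 2.4263 × 1.9781
Δλ = 4.7996 pm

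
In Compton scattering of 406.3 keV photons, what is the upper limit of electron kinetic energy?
249.4406 keV

Maximum energy transfer occurs at θ = 180° (backscattering).

Initial photon: E₀ = 406.3 keV → λ₀ = 3.0515 pm

Maximum Compton shift (at 180°):
Δλ_max = 2λ_C = 2 × 2.4263 = 4.8526 pm

Final wavelength:
λ' = 3.0515 + 4.8526 = 7.9042 pm

Minimum photon energy (maximum energy to electron):
E'_min = hc/λ' = 156.8594 keV

Maximum electron kinetic energy:
K_max = E₀ - E'_min = 406.3000 - 156.8594 = 249.4406 keV

(Intermediate values are shown rounded; full precision is carried through to the final answer.)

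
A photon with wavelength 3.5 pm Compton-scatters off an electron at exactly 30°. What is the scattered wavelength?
3.8251 pm

Using the Compton formula: λ' = λ + λ_C(1 − cos θ)

For θ = 30°, cos θ = √3/2 (exact) ≈ 0.8660, so:
1 − cos 30° = 1 − (√3/2) ≈ 0.1340

Δλ = λ_C × 0.1340 = 2.4263 × 0.1340 = 0.3251 pm

λ' = 3.5 + 0.3251 = 3.8251 pm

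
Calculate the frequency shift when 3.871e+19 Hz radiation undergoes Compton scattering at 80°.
7.961e+18 Hz (decrease)

Convert frequency to wavelength (c = 299792458 m/s):
λ₀ = c/f₀ = 299792458/3.871e+19 = 7.7445740e-12 m = 7.7446 pm

Calculate Compton shift:
Δλ = λ_C(1 - cos(80°)) = 2.0050 pm

Final wavelength:
λ' = λ₀ + Δλ = 7.7446 + 2.0050 = 9.7496 pm

Final frequency:
f' = c/λ' = 299792458/9.7495598e-12 = 3.0749333e+19 Hz

Frequency shift (decrease):
Δf = f₀ - f' = 3.871e+19 - 3.0749333e+19 = 7.961e+18 Hz

(Intermediate values are shown rounded; full precision is carried through to the final answer.)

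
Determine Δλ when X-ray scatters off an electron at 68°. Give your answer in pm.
1.5174 pm

Using the Compton scattering formula:
Δλ = λ_C(1 - cos θ)

where λ_C = h/(m_e·c) ≈ 2.4263 pm is the Compton wavelength of an electron.

For θ = 68°:
cos(68°) = 0.3746
1 - cos(68°) = 0.6254

Δλ = 2.4263 × 0.6254
Δλ = 1.5174 pm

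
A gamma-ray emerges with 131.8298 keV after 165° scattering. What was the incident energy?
267.5000 keV

Convert final energy to wavelength (hc ≈ 1239.842 keV·pm):
λ' = hc/E' = 1239.842 / 131.8298 = 9.4049 pm

Calculate the Compton shift:
Δλ = λ_C(1 - cos(165°))
Δλ = 2.4263 × (1 - cos(165°))
Δλ = 4.7699 pm

Initial wavelength:
λ = λ' - Δλ = 9.4049 - 4.7699 = 4.6349 pm

Initial energy:
E = hc/λ = 1239.842 / 4.6349 = 267.5000 keV

(Intermediate values are shown rounded; full precision is carried through to the final answer.)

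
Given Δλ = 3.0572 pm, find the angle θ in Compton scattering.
105.07°

From the Compton formula Δλ = λ_C(1 - cos θ), we can solve for θ:

cos θ = 1 - Δλ/λ_C

Given:
- Δλ = 3.0572 pm
- λ_C = h/(m_e·c) ≈ 2.42631024 pm

cos θ = 1 - 3.0572/2.42631024
cos θ = 1 - 1.260020
cos θ = -0.260020

θ = arccos(-0.260020)
θ = 105.07°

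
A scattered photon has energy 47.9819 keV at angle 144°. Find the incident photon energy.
57.8000 keV

Convert final energy to wavelength (hc ≈ 1239.842 keV·pm):
λ' = hc/E' = 1239.842 / 47.9819 = 25.8398 pm

Calculate the Compton shift:
Δλ = λ_C(1 - cos(144°))
Δλ = 2.4263 × (1 - cos(144°))
Δλ = 4.3892 pm

Initial wavelength:
λ = λ' - Δλ = 25.8398 - 4.3892 = 21.4505 pm

Initial energy:
E = hc/λ = 1239.842 / 21.4505 = 57.8000 keV

(Intermediate values are shown rounded; full precision is carried through to the final answer.)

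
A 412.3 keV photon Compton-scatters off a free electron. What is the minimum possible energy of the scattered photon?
157.7456 keV (at θ = 180°)

The scattered photon has minimum energy when its wavelength is maximum, i.e., when the Compton shift Δλ = λ_C(1 − cos θ) is maximum. This occurs at θ = 180° (backscattering), giving Δλ_max = 2λ_C = 4.8526 pm.

Initial wavelength: λ₀ = hc/E₀ = 3.0071 pm
Maximum final wavelength: λ'_max = λ₀ + 2λ_C = 3.0071 + 4.8526 = 7.8598 pm
Minimum final energy: E'_min = hc/λ'_max = 157.7456 keV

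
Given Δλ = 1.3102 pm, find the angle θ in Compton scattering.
62.61°

From the Compton formula Δλ = λ_C(1 - cos θ), we can solve for θ:

cos θ = 1 - Δλ/λ_C

Given:
- Δλ = 1.3102 pm
- λ_C = h/(m_e·c) ≈ 2.42631024 pm

cos θ = 1 - 1.3102/2.42631024
cos θ = 1 - 0.539997
cos θ = 0.460003

θ = arccos(0.460003)
θ = 62.61°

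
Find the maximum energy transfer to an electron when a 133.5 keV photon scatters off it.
45.8156 keV

Maximum energy transfer occurs at θ = 180° (backscattering).

Initial photon: E₀ = 133.5 keV → λ₀ = 9.2872 pm

Maximum Compton shift (at 180°):
Δλ_max = 2λ_C = 2 × 2.4263 = 4.8526 pm

Final wavelength:
λ' = 9.2872 + 4.8526 = 14.1398 pm

Minimum photon energy (maximum energy to electron):
E'_min = hc/λ' = 87.6844 keV

Maximum electron kinetic energy:
K_max = E₀ - E'_min = 133.5000 - 87.6844 = 45.8156 keV

(Intermediate values are shown rounded; full precision is carried through to the final answer.)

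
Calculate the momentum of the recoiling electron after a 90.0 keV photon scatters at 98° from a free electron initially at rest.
6.6743e-23 kg·m/s

The electron is initially at rest, so by conservation of momentum:
p⃗_e = p⃗₀ − p⃗'  (incident photon momentum minus scattered photon momentum)

Photon momentum magnitudes (p = h/λ = E/c):
λ₀ = hc/E₀ = 13.7760 pm → p₀ = h/λ₀ = 4.8099e-23 kg·m/s
Δλ = λ_C(1 − cos 98°) = 2.7640 pm
λ' = 16.5400 pm → p' = h/λ' = 4.0061e-23 kg·m/s

The scattered photon makes angle θ = 98° with the incident direction, so by the law of cosines:
|p⃗_e|² = p₀² + p'² − 2p₀p'cos θ
|p⃗_e|² = (4.8099e-23)² + (4.0061e-23)² − 2·4.8099e-23·4.0061e-23·cos(98°)
|p⃗_e| = 6.6743e-23 kg·m/s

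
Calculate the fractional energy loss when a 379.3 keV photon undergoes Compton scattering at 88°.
0.4174 (or 41.74%)

Calculate initial and final photon energies:

Initial: E₀ = 379.3 keV → λ₀ = 3.2688 pm
Compton shift: Δλ = 2.3416 pm
Final wavelength: λ' = 5.6104 pm
Final energy: E' = 220.9901 keV

Fractional energy loss:
(E₀ - E')/E₀ = (379.3000 - 220.9901)/379.3000
= 158.3099/379.3000
= 0.4174
= 41.74%

(Intermediate values are shown rounded; full precision is carried through to the final answer.)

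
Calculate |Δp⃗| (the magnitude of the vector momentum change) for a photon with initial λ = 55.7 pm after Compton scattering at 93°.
1.6884e-23 kg·m/s

Photon momentum magnitude is p = h/λ.

Initial momentum:
p₀ = h/λ = 6.6261e-34/5.5700e-11 = 1.1896e-23 kg·m/s

After scattering:
λ' = λ + Δλ = 55.7 + 2.5533 = 58.2533 pm
p' = h/λ' = 6.6261e-34/5.8253e-11 = 1.1375e-23 kg·m/s

Momentum is a vector; the scattered photon's direction makes angle θ = 93° with the incident direction. The magnitude of the vector change Δp⃗ = p⃗₀ − p⃗' is found from the law of cosines:
|Δp⃗|² = p₀² + p'² − 2p₀p'cos θ
|Δp⃗|² = (1.1896e-23)² + (1.1375e-23)² − 2·1.1896e-23·1.1375e-23·cos(93°)
|Δp⃗| = 1.6884e-23 kg·m/s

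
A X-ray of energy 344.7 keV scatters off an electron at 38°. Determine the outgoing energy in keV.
301.5749 keV

First convert energy to wavelength:
λ = hc/E, with hc ≈ 1239.842 keV·pm (i.e. 1239.842 eV·nm)

For E = 344.7 keV = 344700 eV:
λ = 1239.842 keV·pm / 344.7 keV
λ = 3.5969 pm

Calculate the Compton shift:
Δλ = λ_C(1 - cos(38°)) = 2.4263 × 0.2120
Δλ = 0.5144 pm

Final wavelength:
λ' = 3.5969 + 0.5144 = 4.1112 pm

Final energy:
E' = hc/λ' = 1239.842 / 4.1112 = 301.5749 keV

(Intermediate values are shown rounded; full precision is carried through to the final answer.)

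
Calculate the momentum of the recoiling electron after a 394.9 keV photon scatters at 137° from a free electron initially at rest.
2.8382e-22 kg·m/s

The electron is initially at rest, so by conservation of momentum:
p⃗_e = p⃗₀ − p⃗'  (incident photon momentum minus scattered photon momentum)

Photon momentum magnitudes (p = h/λ = E/c):
λ₀ = hc/E₀ = 3.1396 pm → p₀ = h/λ₀ = 2.1105e-22 kg·m/s
Δλ = λ_C(1 − cos 137°) = 4.2008 pm
λ' = 7.3404 pm → p' = h/λ' = 9.0268e-23 kg·m/s

The scattered photon makes angle θ = 137° with the incident direction, so by the law of cosines:
|p⃗_e|² = p₀² + p'² − 2p₀p'cos θ
|p⃗_e|² = (2.1105e-22)² + (9.0268e-23)² − 2·2.1105e-22·9.0268e-23·cos(137°)
|p⃗_e| = 2.8382e-22 kg·m/s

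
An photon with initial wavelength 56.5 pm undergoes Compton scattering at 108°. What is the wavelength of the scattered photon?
59.6761 pm

Using the Compton scattering formula:
λ' = λ + Δλ = λ + λ_C(1 - cos θ)

Given:
- Initial wavelength λ = 56.5 pm
- Scattering angle θ = 108°
- Compton wavelength λ_C ≈ 2.4263 pm

Calculate the shift:
Δλ = 2.4263 × (1 - cos(108°))
Δλ = 2.4263 × 1.3090
Δλ = 3.1761 pm

Final wavelength:
λ' = 56.5 + 3.1761 = 59.6761 pm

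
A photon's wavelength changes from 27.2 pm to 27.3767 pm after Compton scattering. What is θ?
22.00°

First find the wavelength shift:
Δλ = λ' - λ = 27.3767 - 27.2 = 0.1767 pm

Using Δλ = λ_C(1 - cos θ), with λ_C = h/(m_e·c) ≈ 2.42631024 pm:
cos θ = 1 - Δλ/λ_C
cos θ = 1 - 0.1767/2.42631024
cos θ = 0.927173

θ = arccos(0.927173)
θ = 22.00°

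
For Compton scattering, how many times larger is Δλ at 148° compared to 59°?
148° produces the larger shift by a factor of 3.811

Calculate both shifts using Δλ = λ_C(1 - cos θ):

For θ₁ = 59°:
Δλ₁ = 2.4263 × (1 - cos(59°))
Δλ₁ = 2.4263 × 0.4850
Δλ₁ = 1.1767 pm

For θ₂ = 148°:
Δλ₂ = 2.4263 × (1 - cos(148°))
Δλ₂ = 2.4263 × 1.8480
Δλ₂ = 4.4839 pm

The 148° angle produces the larger shift.
Ratio: 4.4839/1.1767 = 3.811

(Intermediate values are shown rounded; full precision is carried through to the final answer.)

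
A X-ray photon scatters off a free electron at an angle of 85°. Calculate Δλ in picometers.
2.2148 pm

Using the Compton scattering formula:
Δλ = λ_C(1 - cos θ)

where λ_C = h/(m_e·c) ≈ 2.4263 pm is the Compton wavelength of an electron.

For θ = 85°:
cos(85°) = 0.0872
1 - cos(85°) = 0.9128

Δλ = 2.4263 × 0.9128
Δλ = 2.2148 pm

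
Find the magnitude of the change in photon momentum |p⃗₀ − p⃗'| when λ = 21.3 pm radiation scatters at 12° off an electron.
6.4958e-24 kg·m/s

Photon momentum magnitude is p = h/λ.

Initial momentum:
p₀ = h/λ = 6.6261e-34/2.1300e-11 = 3.1108e-23 kg·m/s

After scattering:
λ' = λ + Δλ = 21.3 + 0.0530 = 21.3530 pm
p' = h/λ' = 6.6261e-34/2.1353e-11 = 3.1031e-23 kg·m/s

Momentum is a vector; the scattered photon's direction makes angle θ = 12° with the incident direction. The magnitude of the vector change Δp⃗ = p⃗₀ − p⃗' is found from the law of cosines:
|Δp⃗|² = p₀² + p'² − 2p₀p'cos θ
|Δp⃗|² = (3.1108e-23)² + (3.1031e-23)² − 2·3.1108e-23·3.1031e-23·cos(12°)
|Δp⃗| = 6.4958e-24 kg·m/s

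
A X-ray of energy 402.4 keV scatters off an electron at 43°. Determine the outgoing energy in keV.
332.1357 keV

First convert energy to wavelength:
λ = hc/E, with hc ≈ 1239.842 keV·pm (i.e. 1239.842 eV·nm)

For E = 402.4 keV = 402400 eV:
λ = 1239.842 keV·pm / 402.4 keV
λ = 3.0811 pm

Calculate the Compton shift:
Δλ = λ_C(1 - cos(43°)) = 2.4263 × 0.2686
Δλ = 0.6518 pm

Final wavelength:
λ' = 3.0811 + 0.6518 = 3.7329 pm

Final energy:
E' = hc/λ' = 1239.842 / 3.7329 = 332.1357 keV

(Intermediate values are shown rounded; full precision is carried through to the final answer.)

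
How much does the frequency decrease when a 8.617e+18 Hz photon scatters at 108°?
7.208e+17 Hz (decrease)

Convert frequency to wavelength (c = 299792458 m/s):
λ₀ = c/f₀ = 299792458/8.617e+18 = 3.4790816e-11 m = 34.7908 pm

Calculate Compton shift:
Δλ = λ_C(1 - cos(108°)) = 3.1761 pm

Final wavelength:
λ' = λ₀ + Δλ = 34.7908 + 3.1761 = 37.9669 pm

Final frequency:
f' = c/λ' = 299792458/3.7966897e-11 = 7.8961538e+18 Hz

Frequency shift (decrease):
Δf = f₀ - f' = 8.617e+18 - 7.8961538e+18 = 7.208e+17 Hz

(Intermediate values are shown rounded; full precision is carried through to the final answer.)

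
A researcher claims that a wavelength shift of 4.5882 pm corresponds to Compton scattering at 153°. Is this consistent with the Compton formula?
Yes, consistent

Calculate the expected shift for θ = 153°:

Δλ_expected = λ_C(1 - cos(153°))
Δλ_expected = 2.4263 × (1 - cos(153°))
Δλ_expected = 2.4263 × 1.8910
Δλ_expected = 4.5882 pm

Given shift: 4.5882 pm
Expected shift: 4.5882 pm
Difference: 0.0000 pm

The values match. This is consistent with Compton scattering at the stated angle.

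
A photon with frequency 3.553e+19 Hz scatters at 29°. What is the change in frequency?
1.236e+18 Hz (decrease)

Convert frequency to wavelength (c = 299792458 m/s):
λ₀ = c/f₀ = 299792458/3.553e+19 = 8.4377275e-12 m = 8.4377 pm

Calculate Compton shift:
Δλ = λ_C(1 - cos(29°)) = 0.3042 pm

Final wavelength:
λ' = λ₀ + Δλ = 8.4377 + 0.3042 = 8.7419 pm

Final frequency:
f' = c/λ' = 299792458/8.7419390e-12 = 3.4293588e+19 Hz

Frequency shift (decrease):
Δf = f₀ - f' = 3.553e+19 - 3.4293588e+19 = 1.236e+18 Hz

(Intermediate values are shown rounded; full precision is carried through to the final answer.)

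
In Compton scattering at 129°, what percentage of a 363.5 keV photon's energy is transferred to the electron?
0.5368 (or 53.68%)

Calculate initial and final photon energies:

Initial: E₀ = 363.5 keV → λ₀ = 3.4108 pm
Compton shift: Δλ = 3.9532 pm
Final wavelength: λ' = 7.3641 pm
Final energy: E' = 168.3634 keV

Fractional energy loss:
(E₀ - E')/E₀ = (363.5000 - 168.3634)/363.5000
= 195.1366/363.5000
= 0.5368
= 53.68%

(Intermediate values are shown rounded; full precision is carried through to the final answer.)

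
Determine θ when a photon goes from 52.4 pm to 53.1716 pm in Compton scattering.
47.00°

First find the wavelength shift:
Δλ = λ' - λ = 53.1716 - 52.4 = 0.7716 pm

Using Δλ = λ_C(1 - cos θ), with λ_C = h/(m_e·c) ≈ 2.42631024 pm:
cos θ = 1 - Δλ/λ_C
cos θ = 1 - 0.7716/2.42631024
cos θ = 0.681986

θ = arccos(0.681986)
θ = 47.00°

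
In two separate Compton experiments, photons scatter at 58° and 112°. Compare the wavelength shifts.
112° produces the larger shift by a factor of 2.924

Calculate both shifts using Δλ = λ_C(1 - cos θ):

For θ₁ = 58°:
Δλ₁ = 2.4263 × (1 - cos(58°))
Δλ₁ = 2.4263 × 0.4701
Δλ₁ = 1.1406 pm

For θ₂ = 112°:
Δλ₂ = 2.4263 × (1 - cos(112°))
Δλ₂ = 2.4263 × 1.3746
Δλ₂ = 3.3352 pm

The 112° angle produces the larger shift.
Ratio: 3.3352/1.1406 = 2.924

(Intermediate values are shown rounded; full precision is carried through to the final answer.)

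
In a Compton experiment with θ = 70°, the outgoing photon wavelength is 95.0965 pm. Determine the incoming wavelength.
93.5000 pm

From λ' = λ + Δλ, we have λ = λ' - Δλ

First calculate the Compton shift:
Δλ = λ_C(1 - cos θ)
Δλ = 2.4263 × (1 - cos(70°))
Δλ = 2.4263 × 0.6580
Δλ = 1.5965 pm

Initial wavelength:
λ = λ' - Δλ
λ = 95.0965 - 1.5965
λ = 93.5000 pm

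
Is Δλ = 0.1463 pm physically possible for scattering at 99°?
No, inconsistent

Calculate the expected shift for θ = 99°:

Δλ_expected = λ_C(1 - cos(99°))
Δλ_expected = 2.4263 × (1 - cos(99°))
Δλ_expected = 2.4263 × 1.1564
Δλ_expected = 2.8059 pm

Given shift: 0.1463 pm
Expected shift: 2.8059 pm
Difference: 2.6595 pm

The values do not match. The given shift corresponds to θ ≈ 20.0°, not 99°.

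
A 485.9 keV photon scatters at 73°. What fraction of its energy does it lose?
0.4022 (or 40.22%)

Calculate initial and final photon energies:

Initial: E₀ = 485.9 keV → λ₀ = 2.5516 pm
Compton shift: Δλ = 1.7169 pm
Final wavelength: λ' = 4.2686 pm
Final energy: E' = 290.4587 keV

Fractional energy loss:
(E₀ - E')/E₀ = (485.9000 - 290.4587)/485.9000
= 195.4413/485.9000
= 0.4022
= 40.22%

(Intermediate values are shown rounded; full precision is carried through to the final answer.)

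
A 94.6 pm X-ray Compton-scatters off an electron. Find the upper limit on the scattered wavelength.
99.4526 pm (at θ = 180°)

The Compton shift is Δλ = λ_C(1 − cos θ).

Since cos θ ranges from −1 to 1, the factor (1 − cos θ) ranges from 0 to 2; the maximum shift occurs at θ = 180° (backscattering):
Δλ_max = 2λ_C = 2 × 2.4263 pm = 4.8526 pm

Maximum scattered wavelength:
λ'_max = λ₀ + Δλ_max = 94.6 + 4.8526 = 99.4526 pm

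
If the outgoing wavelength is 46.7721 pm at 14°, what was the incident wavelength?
46.7000 pm

From λ' = λ + Δλ, we have λ = λ' - Δλ

First calculate the Compton shift:
Δλ = λ_C(1 - cos θ)
Δλ = 2.4263 × (1 - cos(14°))
Δλ = 2.4263 × 0.0297
Δλ = 0.0721 pm

Initial wavelength:
λ = λ' - Δλ
λ = 46.7721 - 0.0721
λ = 46.7000 pm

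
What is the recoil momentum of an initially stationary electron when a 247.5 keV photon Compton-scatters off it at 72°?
1.3862e-22 kg·m/s

The electron is initially at rest, so by conservation of momentum:
p⃗_e = p⃗₀ − p⃗'  (incident photon momentum minus scattered photon momentum)

Photon momentum magnitudes (p = h/λ = E/c):
λ₀ = hc/E₀ = 5.0095 pm → p₀ = h/λ₀ = 1.3227e-22 kg·m/s
Δλ = λ_C(1 − cos 72°) = 1.6765 pm
λ' = 6.6860 pm → p' = h/λ' = 9.9104e-23 kg·m/s

The scattered photon makes angle θ = 72° with the incident direction, so by the law of cosines:
|p⃗_e|² = p₀² + p'² − 2p₀p'cos θ
|p⃗_e|² = (1.3227e-22)² + (9.9104e-23)² − 2·1.3227e-22·9.9104e-23·cos(72°)
|p⃗_e| = 1.3862e-22 kg·m/s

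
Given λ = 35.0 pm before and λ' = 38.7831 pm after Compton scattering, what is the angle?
124.00°

First find the wavelength shift:
Δλ = λ' - λ = 38.7831 - 35.0 = 3.7831 pm

Using Δλ = λ_C(1 - cos θ), with λ_C = h/(m_e·c) ≈ 2.42631024 pm:
cos θ = 1 - Δλ/λ_C
cos θ = 1 - 3.7831/2.42631024
cos θ = -0.559199

θ = arccos(-0.559199)
θ = 124.00°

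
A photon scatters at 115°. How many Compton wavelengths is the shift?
1.4226 λ_C

The Compton shift formula is:
Δλ = λ_C(1 - cos θ)

Dividing both sides by λ_C:
Δλ/λ_C = 1 - cos θ

For θ = 115°:
Δλ/λ_C = 1 - cos(115°)
Δλ/λ_C = 1 - -0.4226
Δλ/λ_C = 1.4226

This means the shift is 1.4226 × λ_C = 3.4517 pm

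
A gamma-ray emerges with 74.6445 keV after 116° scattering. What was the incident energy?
94.5000 keV

Convert final energy to wavelength (hc ≈ 1239.842 keV·pm):
λ' = hc/E' = 1239.842 / 74.6445 = 16.6100 pm

Calculate the Compton shift:
Δλ = λ_C(1 - cos(116°))
Δλ = 2.4263 × (1 - cos(116°))
Δλ = 3.4899 pm

Initial wavelength:
λ = λ' - Δλ = 16.6100 - 3.4899 = 13.1200 pm

Initial energy:
E = hc/λ = 1239.842 / 13.1200 = 94.5000 keV

(Intermediate values are shown rounded; full precision is carried through to the final answer.)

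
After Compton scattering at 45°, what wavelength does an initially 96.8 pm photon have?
97.5106 pm

Using the Compton formula: λ' = λ + λ_C(1 − cos θ)

For θ = 45°, cos θ = √2/2 (exact) ≈ 0.7071, so:
1 − cos 45° = 1 − (√2/2) ≈ 0.2929

Δλ = λ_C × 0.2929 = 2.4263 × 0.2929 = 0.7106 pm

λ' = 96.8 + 0.7106 = 97.5106 pm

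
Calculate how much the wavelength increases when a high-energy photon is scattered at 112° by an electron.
3.3352 pm

Using the Compton scattering formula:
Δλ = λ_C(1 - cos θ)

where λ_C = h/(m_e·c) ≈ 2.4263 pm is the Compton wavelength of an electron.

For θ = 112°:
cos(112°) = -0.3746
1 - cos(112°) = 1.3746

Δλ = 2.4263 × 1.3746
Δλ = 3.3352 pm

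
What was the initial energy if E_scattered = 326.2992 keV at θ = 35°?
368.9001 keV

Convert final energy to wavelength (hc ≈ 1239.842 keV·pm):
λ' = hc/E' = 1239.842 / 326.2992 = 3.7997 pm

Calculate the Compton shift:
Δλ = λ_C(1 - cos(35°))
Δλ = 2.4263 × (1 - cos(35°))
Δλ = 0.4388 pm

Initial wavelength:
λ = λ' - Δλ = 3.7997 - 0.4388 = 3.3609 pm

Initial energy:
E = hc/λ = 1239.842 / 3.3609 = 368.9001 keV

(Intermediate values are shown rounded; full precision is carried through to the final answer.)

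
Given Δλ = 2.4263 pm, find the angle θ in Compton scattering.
90.00°

From the Compton formula Δλ = λ_C(1 - cos θ), we can solve for θ:

cos θ = 1 - Δλ/λ_C

Given:
- Δλ = 2.4263 pm
- λ_C = h/(m_e·c) ≈ 2.42631024 pm

cos θ = 1 - 2.4263/2.42631024
cos θ = 1 - 0.999996
cos θ = 0.000004

θ = arccos(0.000004)
θ = 90.00°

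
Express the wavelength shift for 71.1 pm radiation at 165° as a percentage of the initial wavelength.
6.7088%

Calculate the Compton shift:
Δλ = λ_C(1 - cos(165°))
Δλ = 2.4263 × (1 - cos(165°))
Δλ = 2.4263 × 1.9659
Δλ = 4.7699 pm

Percentage change:
(Δλ/λ₀) × 100 = (4.7699/71.1) × 100
= 6.7088%

(Intermediate values are shown rounded; full precision is carried through to the final answer.)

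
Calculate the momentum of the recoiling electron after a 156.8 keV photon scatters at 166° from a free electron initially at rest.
1.3506e-22 kg·m/s

The electron is initially at rest, so by conservation of momentum:
p⃗_e = p⃗₀ − p⃗'  (incident photon momentum minus scattered photon momentum)

Photon momentum magnitudes (p = h/λ = E/c):
λ₀ = hc/E₀ = 7.9072 pm → p₀ = h/λ₀ = 8.3798e-23 kg·m/s
Δλ = λ_C(1 − cos 166°) = 4.7805 pm
λ' = 12.6877 pm → p' = h/λ' = 5.2224e-23 kg·m/s

The scattered photon makes angle θ = 166° with the incident direction, so by the law of cosines:
|p⃗_e|² = p₀² + p'² − 2p₀p'cos θ
|p⃗_e|² = (8.3798e-23)² + (5.2224e-23)² − 2·8.3798e-23·5.2224e-23·cos(166°)
|p⃗_e| = 1.3506e-22 kg·m/s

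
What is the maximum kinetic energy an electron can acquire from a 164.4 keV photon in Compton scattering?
64.3663 keV

Maximum energy transfer occurs at θ = 180° (backscattering).

Initial photon: E₀ = 164.4 keV → λ₀ = 7.5416 pm

Maximum Compton shift (at 180°):
Δλ_max = 2λ_C = 2 × 2.4263 = 4.8526 pm

Final wavelength:
λ' = 7.5416 + 4.8526 = 12.3942 pm

Minimum photon energy (maximum energy to electron):
E'_min = hc/λ' = 100.0337 keV

Maximum electron kinetic energy:
K_max = E₀ - E'_min = 164.4000 - 100.0337 = 64.3663 keV

(Intermediate values are shown rounded; full precision is carried through to the final answer.)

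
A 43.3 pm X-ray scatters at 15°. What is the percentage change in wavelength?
0.1909%

Calculate the Compton shift:
Δλ = λ_C(1 - cos(15°))
Δλ = 2.4263 × (1 - cos(15°))
Δλ = 2.4263 × 0.0341
Δλ = 0.0827 pm

Percentage change:
(Δλ/λ₀) × 100 = (0.0827/43.3) × 100
= 0.1909%

(Intermediate values are shown rounded; full precision is carried through to the final answer.)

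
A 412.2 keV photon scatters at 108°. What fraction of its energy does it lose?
0.5136 (or 51.36%)

Calculate initial and final photon energies:

Initial: E₀ = 412.2 keV → λ₀ = 3.0079 pm
Compton shift: Δλ = 3.1761 pm
Final wavelength: λ' = 6.1839 pm
Final energy: E' = 200.4936 keV

Fractional energy loss:
(E₀ - E')/E₀ = (412.2000 - 200.4936)/412.2000
= 211.7064/412.2000
= 0.5136
= 51.36%

(Intermediate values are shown rounded; full precision is carried through to the final answer.)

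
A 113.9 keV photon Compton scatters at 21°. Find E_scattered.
112.2383 keV

First convert energy to wavelength:
λ = hc/E, with hc ≈ 1239.842 keV·pm (i.e. 1239.842 eV·nm)

For E = 113.9 keV = 113900 eV:
λ = 1239.842 keV·pm / 113.9 keV
λ = 10.8854 pm

Calculate the Compton shift:
Δλ = λ_C(1 - cos(21°)) = 2.4263 × 0.0664
Δλ = 0.1612 pm

Final wavelength:
λ' = 10.8854 + 0.1612 = 11.0465 pm

Final energy:
E' = hc/λ' = 1239.842 / 11.0465 = 112.2383 keV

(Intermediate values are shown rounded; full precision is carried through to the final answer.)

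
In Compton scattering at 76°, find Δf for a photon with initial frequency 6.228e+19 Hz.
1.722e+19 Hz (decrease)

Convert frequency to wavelength (c = 299792458 m/s):
λ₀ = c/f₀ = 299792458/6.228e+19 = 4.8136233e-12 m = 4.8136 pm

Calculate Compton shift:
Δλ = λ_C(1 - cos(76°)) = 1.8393 pm

Final wavelength:
λ' = λ₀ + Δλ = 4.8136 + 1.8393 = 6.6530 pm

Final frequency:
f' = c/λ' = 299792458/6.6529559e-12 = 4.5061543e+19 Hz

Frequency shift (decrease):
Δf = f₀ - f' = 6.228e+19 - 4.5061543e+19 = 1.722e+19 Hz

(Intermediate values are shown rounded; full precision is carried through to the final answer.)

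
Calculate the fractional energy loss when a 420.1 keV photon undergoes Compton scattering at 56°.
0.2660 (or 26.60%)

Calculate initial and final photon energies:

Initial: E₀ = 420.1 keV → λ₀ = 2.9513 pm
Compton shift: Δλ = 1.0695 pm
Final wavelength: λ' = 4.0208 pm
Final energy: E' = 308.3542 keV

Fractional energy loss:
(E₀ - E')/E₀ = (420.1000 - 308.3542)/420.1000
= 111.7458/420.1000
= 0.2660
= 26.60%

(Intermediate values are shown rounded; full precision is carried through to the final answer.)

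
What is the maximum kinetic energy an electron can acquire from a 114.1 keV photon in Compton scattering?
35.2241 keV

Maximum energy transfer occurs at θ = 180° (backscattering).

Initial photon: E₀ = 114.1 keV → λ₀ = 10.8663 pm

Maximum Compton shift (at 180°):
Δλ_max = 2λ_C = 2 × 2.4263 = 4.8526 pm

Final wavelength:
λ' = 10.8663 + 4.8526 = 15.7189 pm

Minimum photon energy (maximum energy to electron):
E'_min = hc/λ' = 78.8759 keV

Maximum electron kinetic energy:
K_max = E₀ - E'_min = 114.1000 - 78.8759 = 35.2241 keV

(Intermediate values are shown rounded; full precision is carried through to the final answer.)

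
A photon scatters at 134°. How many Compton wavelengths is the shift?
1.6947 λ_C

The Compton shift formula is:
Δλ = λ_C(1 - cos θ)

Dividing both sides by λ_C:
Δλ/λ_C = 1 - cos θ

For θ = 134°:
Δλ/λ_C = 1 - cos(134°)
Δλ/λ_C = 1 - -0.6947
Δλ/λ_C = 1.6947

This means the shift is 1.6947 × λ_C = 4.1118 pm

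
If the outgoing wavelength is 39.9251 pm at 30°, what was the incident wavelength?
39.6000 pm

From λ' = λ + Δλ, we have λ = λ' - Δλ

First calculate the Compton shift:
Δλ = λ_C(1 - cos θ)
Δλ = 2.4263 × (1 - cos(30°))
Δλ = 2.4263 × 0.1340
Δλ = 0.3251 pm

Initial wavelength:
λ = λ' - Δλ
λ = 39.9251 - 0.3251
λ = 39.6000 pm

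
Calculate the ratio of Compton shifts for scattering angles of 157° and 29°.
157° produces the larger shift by a factor of 15.317

Calculate both shifts using Δλ = λ_C(1 - cos θ):

For θ₁ = 29°:
Δλ₁ = 2.4263 × (1 - cos(29°))
Δλ₁ = 2.4263 × 0.1254
Δλ₁ = 0.3042 pm

For θ₂ = 157°:
Δλ₂ = 2.4263 × (1 - cos(157°))
Δλ₂ = 2.4263 × 1.9205
Δλ₂ = 4.6597 pm

The 157° angle produces the larger shift.
Ratio: 4.6597/0.3042 = 15.317

(Intermediate values are shown rounded; full precision is carried through to the final answer.)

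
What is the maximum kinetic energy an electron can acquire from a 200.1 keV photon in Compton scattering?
87.8842 keV

Maximum energy transfer occurs at θ = 180° (backscattering).

Initial photon: E₀ = 200.1 keV → λ₀ = 6.1961 pm

Maximum Compton shift (at 180°):
Δλ_max = 2λ_C = 2 × 2.4263 = 4.8526 pm

Final wavelength:
λ' = 6.1961 + 4.8526 = 11.0487 pm

Minimum photon energy (maximum energy to electron):
E'_min = hc/λ' = 112.2158 keV

Maximum electron kinetic energy:
K_max = E₀ - E'_min = 200.1000 - 112.2158 = 87.8842 keV

(Intermediate values are shown rounded; full precision is carried through to the final answer.)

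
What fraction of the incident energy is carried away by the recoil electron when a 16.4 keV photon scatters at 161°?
0.0588 (or 5.88%)

Calculate initial and final photon energies:

Initial: E₀ = 16.4 keV → λ₀ = 75.6001 pm
Compton shift: Δλ = 4.7204 pm
Final wavelength: λ' = 80.3206 pm
Final energy: E' = 15.4362 keV

Fractional energy loss:
(E₀ - E')/E₀ = (16.4000 - 15.4362)/16.4000
= 0.9638/16.4000
= 0.0588
= 5.88%

(Intermediate values are shown rounded; full precision is carried through to the final answer.)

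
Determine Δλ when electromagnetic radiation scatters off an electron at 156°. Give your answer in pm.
4.6429 pm

Using the Compton scattering formula:
Δλ = λ_C(1 - cos θ)

where λ_C = h/(m_e·c) ≈ 2.4263 pm is the Compton wavelength of an electron.

For θ = 156°:
cos(156°) = -0.9135
1 - cos(156°) = 1.9135

Δλ = 2.4263 × 1.9135
Δλ = 4.6429 pm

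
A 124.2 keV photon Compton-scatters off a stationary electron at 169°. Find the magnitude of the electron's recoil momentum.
1.1068e-22 kg·m/s

The electron is initially at rest, so by conservation of momentum:
p⃗_e = p⃗₀ − p⃗'  (incident photon momentum minus scattered photon momentum)

Photon momentum magnitudes (p = h/λ = E/c):
λ₀ = hc/E₀ = 9.9826 pm → p₀ = h/λ₀ = 6.6376e-23 kg·m/s
Δλ = λ_C(1 − cos 169°) = 4.8080 pm
λ' = 14.7907 pm → p' = h/λ' = 4.4799e-23 kg·m/s

The scattered photon makes angle θ = 169° with the incident direction, so by the law of cosines:
|p⃗_e|² = p₀² + p'² − 2p₀p'cos θ
|p⃗_e|² = (6.6376e-23)² + (4.4799e-23)² − 2·6.6376e-23·4.4799e-23·cos(169°)
|p⃗_e| = 1.1068e-22 kg·m/s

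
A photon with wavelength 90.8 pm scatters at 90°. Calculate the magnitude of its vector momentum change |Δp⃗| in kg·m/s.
1.0187e-23 kg·m/s

Photon momentum magnitude is p = h/λ.

Initial momentum:
p₀ = h/λ = 6.6261e-34/9.0800e-11 = 7.2974e-24 kg·m/s

After scattering:
λ' = λ + Δλ = 90.8 + 2.4263 = 93.2263 pm
p' = h/λ' = 6.6261e-34/9.3226e-11 = 7.1075e-24 kg·m/s

Momentum is a vector; the scattered photon's direction makes angle θ = 90° with the incident direction. The magnitude of the vector change Δp⃗ = p⃗₀ − p⃗' is found from the law of cosines:
|Δp⃗|² = p₀² + p'² − 2p₀p'cos θ
|Δp⃗|² = (7.2974e-24)² + (7.1075e-24)² − 2·7.2974e-24·7.1075e-24·cos(90°)
|Δp⃗| = 1.0187e-23 kg·m/s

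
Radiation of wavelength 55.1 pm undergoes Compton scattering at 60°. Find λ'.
56.3132 pm

Using the Compton formula: λ' = λ + λ_C(1 − cos θ)

For θ = 60°, cos θ = 1/2 (exact) = 0.5000, so:
1 − cos 60° = 1 − (1/2) = 0.5000

Δλ = λ_C × 0.5000 = 2.4263 × 0.5000 = 1.2132 pm

λ' = 55.1 + 1.2132 = 56.3132 pm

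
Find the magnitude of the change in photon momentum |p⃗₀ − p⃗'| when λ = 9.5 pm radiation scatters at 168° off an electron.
1.1548e-22 kg·m/s

Photon momentum magnitude is p = h/λ.

Initial momentum:
p₀ = h/λ = 6.6261e-34/9.5000e-12 = 6.9748e-23 kg·m/s

After scattering:
λ' = λ + Δλ = 9.5 + 4.7996 = 14.2996 pm
p' = h/λ' = 6.6261e-34/1.4300e-11 = 4.6337e-23 kg·m/s

Momentum is a vector; the scattered photon's direction makes angle θ = 168° with the incident direction. The magnitude of the vector change Δp⃗ = p⃗₀ − p⃗' is found from the law of cosines:
|Δp⃗|² = p₀² + p'² − 2p₀p'cos θ
|Δp⃗|² = (6.9748e-23)² + (4.6337e-23)² − 2·6.9748e-23·4.6337e-23·cos(168°)
|Δp⃗| = 1.1548e-22 kg·m/s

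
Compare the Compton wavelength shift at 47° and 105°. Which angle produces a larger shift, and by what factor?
105° produces the larger shift by a factor of 3.959

Calculate both shifts using Δλ = λ_C(1 - cos θ):

For θ₁ = 47°:
Δλ₁ = 2.4263 × (1 - cos(47°))
Δλ₁ = 2.4263 × 0.3180
Δλ₁ = 0.7716 pm

For θ₂ = 105°:
Δλ₂ = 2.4263 × (1 - cos(105°))
Δλ₂ = 2.4263 × 1.2588
Δλ₂ = 3.0543 pm

The 105° angle produces the larger shift.
Ratio: 3.0543/0.7716 = 3.959

(Intermediate values are shown rounded; full precision is carried through to the final answer.)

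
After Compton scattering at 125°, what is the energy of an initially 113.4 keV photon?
84.0495 keV

First convert energy to wavelength:
λ = hc/E, with hc ≈ 1239.842 keV·pm (i.e. 1239.842 eV·nm)

For E = 113.4 keV = 113400 eV:
λ = 1239.842 keV·pm / 113.4 keV
λ = 10.9334 pm

Calculate the Compton shift:
Δλ = λ_C(1 - cos(125°)) = 2.4263 × 1.5736
Δλ = 3.8180 pm

Final wavelength:
λ' = 10.9334 + 3.8180 = 14.7513 pm

Final energy:
E' = hc/λ' = 1239.842 / 14.7513 = 84.0495 keV

(Intermediate values are shown rounded; full precision is carried through to the final answer.)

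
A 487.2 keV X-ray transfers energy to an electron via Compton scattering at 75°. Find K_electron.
201.7304 keV

By energy conservation: K_e = E_initial - E_final

First find the scattered photon energy:
Initial wavelength: λ = hc/E = 2.5448 pm
Compton shift: Δλ = λ_C(1 - cos(75°)) = 1.7983 pm
Final wavelength: λ' = 2.5448 + 1.7983 = 4.3432 pm
Final photon energy: E' = hc/λ' = 285.4696 keV

Electron kinetic energy:
K_e = E - E' = 487.2000 - 285.4696 = 201.7304 keV

(Intermediate values are shown rounded; full precision is carried through to the final answer.)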